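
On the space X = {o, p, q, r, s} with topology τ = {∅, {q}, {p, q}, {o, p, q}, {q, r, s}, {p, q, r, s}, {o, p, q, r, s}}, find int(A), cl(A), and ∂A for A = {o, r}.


int(A) = ∅, cl(A) = {o, r, s}, ∂A = {o, r, s}.

Closed sets in (X, τ) are complements of opens:
  closed(X, τ) = {∅, {o}, {o, p}, {r, s}, {o, r, s}, {o, p, r, s}, {o, p, q, r, s}}.
int(A) = ⋃ {U ∈ τ : U ⊆ A}. Opens contained in A: ∅.
Taking the union of these: int(A) = ∅.
cl(A) = ⋂ {C closed : A ⊆ C}. Closed sets containing A: {o, r, s}, {o, p, r, s}, {o, p, q, r, s}.
Intersecting these: cl(A) = {o, r, s}.
∂A = cl(A) ∖ int(A) = {o, r, s} ∖ ∅ = {o, r, s}.


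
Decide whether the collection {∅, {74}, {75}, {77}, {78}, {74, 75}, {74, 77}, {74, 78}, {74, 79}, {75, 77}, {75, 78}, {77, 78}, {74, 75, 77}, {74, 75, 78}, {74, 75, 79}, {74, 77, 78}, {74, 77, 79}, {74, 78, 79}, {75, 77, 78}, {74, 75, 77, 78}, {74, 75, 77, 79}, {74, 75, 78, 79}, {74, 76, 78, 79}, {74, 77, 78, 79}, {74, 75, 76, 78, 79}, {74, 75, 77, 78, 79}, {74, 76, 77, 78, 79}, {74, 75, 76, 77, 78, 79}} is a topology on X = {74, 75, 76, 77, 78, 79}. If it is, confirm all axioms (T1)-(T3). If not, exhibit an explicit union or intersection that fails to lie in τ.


τ IS a topology on X.

Axiom (T1): ∅ ∈ τ? Yes; X ∈ τ? Yes.
Axiom (T2/T3): check pairwise unions and intersections of members of τ.
All pairwise intersections and unions checked — each lies in τ. Therefore τ satisfies (T1), (T2), (T3): it IS a topology on X.


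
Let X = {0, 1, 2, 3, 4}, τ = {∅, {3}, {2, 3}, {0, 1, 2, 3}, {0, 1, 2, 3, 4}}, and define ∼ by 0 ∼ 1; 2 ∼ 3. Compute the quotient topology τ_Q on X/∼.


X/∼ = {[0=1], [2=3], [4]}; |τ_Q| = 4.

Equivalence classes: [0=1], [2=3], [4].
Quotient map π: X → X/∼ sends 0 ↦ [0=1], 1 ↦ [0=1], 2 ↦ [2=3], 3 ↦ [2=3], 4 ↦ [4].
For each subset V ⊆ X/∼, compute π^{-1}(V) ⊆ X and check whether π^{-1}(V) ∈ τ. V is open in τ_Q iff π^{-1}(V) ∈ τ.
  V = {}: π^{-1}(V) = ∅ ∈ τ ✓.
  V = {[0=1]}: π^{-1}(V) = {0, 1} ∉ τ ✗.
  V = {[2=3]}: π^{-1}(V) = {2, 3} ∈ τ ✓.
  V = {[0=1], [2=3]}: π^{-1}(V) = {0, 1, 2, 3} ∈ τ ✓.
  V = {[4]}: π^{-1}(V) = {4} ∉ τ ✗.
  V = {[0=1], [4]}: π^{-1}(V) = {0, 1, 4} ∉ τ ✗.
  V = {[2=3], [4]}: π^{-1}(V) = {2, 3, 4} ∉ τ ✗.
  V = {[0=1], [2=3], [4]}: π^{-1}(V) = {0, 1, 2, 3, 4} ∈ τ ✓.
Open sets in the quotient: τ_Q = {{}, {[2=3]}, {[0=1], [2=3]}, {[0=1], [2=3], [4]}} (4 elements).


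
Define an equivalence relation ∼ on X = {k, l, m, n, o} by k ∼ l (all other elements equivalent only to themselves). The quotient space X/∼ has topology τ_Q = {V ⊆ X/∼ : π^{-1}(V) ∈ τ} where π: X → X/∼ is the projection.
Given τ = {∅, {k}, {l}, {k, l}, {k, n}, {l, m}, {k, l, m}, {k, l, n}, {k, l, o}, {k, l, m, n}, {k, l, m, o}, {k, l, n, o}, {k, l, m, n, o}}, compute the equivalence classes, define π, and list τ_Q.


X/∼ = {[k=l], [m], [n], [o]}; |τ_Q| = 9.

Equivalence classes: [k=l], [m], [n], [o].
Quotient map π: X → X/∼ sends k ↦ [k=l], l ↦ [k=l], m ↦ [m], n ↦ [n], o ↦ [o].
For each subset V ⊆ X/∼, compute π^{-1}(V) ⊆ X and check whether π^{-1}(V) ∈ τ. V is open in τ_Q iff π^{-1}(V) ∈ τ.
  V = {}: π^{-1}(V) = ∅ ∈ τ ✓.
  V = {[k=l]}: π^{-1}(V) = {k, l} ∈ τ ✓.
  V = {[m]}: π^{-1}(V) = {m} ∉ τ ✗.
  V = {[k=l], [m]}: π^{-1}(V) = {k, l, m} ∈ τ ✓.
  V = {[n]}: π^{-1}(V) = {n} ∉ τ ✗.
  V = {[k=l], [n]}: π^{-1}(V) = {k, l, n} ∈ τ ✓.
  V = {[m], [n]}: π^{-1}(V) = {m, n} ∉ τ ✗.
  V = {[k=l], [m], [n]}: π^{-1}(V) = {k, l, m, n} ∈ τ ✓.
  V = {[o]}: π^{-1}(V) = {o} ∉ τ ✗.
  V = {[k=l], [o]}: π^{-1}(V) = {k, l, o} ∈ τ ✓.
  V = {[m], [o]}: π^{-1}(V) = {m, o} ∉ τ ✗.
  V = {[k=l], [m], [o]}: π^{-1}(V) = {k, l, m, o} ∈ τ ✓.
  V = {[n], [o]}: π^{-1}(V) = {n, o} ∉ τ ✗.
  V = {[k=l], [n], [o]}: π^{-1}(V) = {k, l, n, o} ∈ τ ✓.
  V = {[m], [n], [o]}: π^{-1}(V) = {m, n, o} ∉ τ ✗.
  V = {[k=l], [m], [n], [o]}: π^{-1}(V) = {k, l, m, n, o} ∈ τ ✓.
Open sets in the quotient: τ_Q = {{}, {[k=l]}, {[k=l], [m]}, {[k=l], [n]}, {[k=l], [m], [n]}, {[k=l], [o]}, {[k=l], [m], [o]}, {[k=l], [n], [o]}, {[k=l], [m], [n], [o]}} (9 elements).


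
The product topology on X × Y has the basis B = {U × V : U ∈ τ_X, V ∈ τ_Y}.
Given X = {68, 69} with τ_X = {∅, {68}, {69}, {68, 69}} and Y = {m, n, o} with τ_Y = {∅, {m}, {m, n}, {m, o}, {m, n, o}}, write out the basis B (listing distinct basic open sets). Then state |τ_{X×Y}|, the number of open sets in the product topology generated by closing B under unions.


Basis B = {∅ × ∅, {68} × {m}, {69} × {m}, {68} × {m, n}, {68} × {m, o}, {68, 69} × {m}, {69} × {m, n}, {69} × {m, o}, {68} × {m, n, o}, {69} × {m, n, o}, {68, 69} × {m, n}, {68, 69} × {m, o}, {68, 69} × {m, n, o}}; |τ_{X×Y}| = 25.

Enumerate products U × V with U ∈ τ_X, V ∈ τ_Y (deduplicated):
  ∅ × ∅ = {} (∅)
  {68} × {m} = {(68,m)}
  {69} × {m} = {(69,m)}
  {68} × {m, n} = {(68,m), (68,n)}
  {68} × {m, o} = {(68,m), (68,o)}
  {68, 69} × {m} = {(68,m), (69,m)}
  {69} × {m, n} = {(69,m), (69,n)}
  {69} × {m, o} = {(69,m), (69,o)}
  {68} × {m, n, o} = {(68,m), (68,n), (68,o)}
  {69} × {m, n, o} = {(69,m), (69,n), (69,o)}
  {68, 69} × {m, n} = {(68,m), (68,n), (69,m), (69,n)}
  {68, 69} × {m, o} = {(68,m), (68,o), (69,m), (69,o)}
  {68, 69} × {m, n, o} = {(68,m), (68,n), (68,o), (69,m), (69,n), (69,o)}
These 13 distinct sets form the basis B.
Close under arbitrary unions to get τ_{X×Y}; counting gives |τ_{X×Y}| = 25.


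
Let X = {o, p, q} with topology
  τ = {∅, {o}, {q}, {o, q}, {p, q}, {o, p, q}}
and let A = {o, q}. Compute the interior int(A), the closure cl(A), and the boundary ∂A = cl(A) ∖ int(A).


int(A) = {o, q}, cl(A) = {o, p, q}, ∂A = {p}.

Closed sets in (X, τ) are complements of opens:
  closed(X, τ) = {∅, {o}, {p}, {o, p}, {p, q}, {o, p, q}}.
int(A) = ⋃ {U ∈ τ : U ⊆ A}. Opens contained in A: ∅, {o}, {q}, {o, q}.
Taking the union of these: int(A) = {o, q}.
cl(A) = ⋂ {C closed : A ⊆ C}. Closed sets containing A: {o, p, q}.
Intersecting these: cl(A) = {o, p, q}.
∂A = cl(A) ∖ int(A) = {o, p, q} ∖ {o, q} = {p}.


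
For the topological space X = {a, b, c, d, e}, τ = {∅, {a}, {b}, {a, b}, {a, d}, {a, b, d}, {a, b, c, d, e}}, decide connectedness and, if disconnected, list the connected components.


(X, τ) is connected.

Find clopen sets (U ∈ τ with X ∖ U ∈ τ):
  U = ∅, X ∖ U = {a, b, c, d, e} — both open, so U is clopen.
  U = {a, b, c, d, e}, X ∖ U = ∅ — both open, so U is clopen.
Only trivial clopens (∅ and X) exist, so (X, τ) is connected.
Compute connected components by grouping points that agree on all clopens:
  component: {a, b, c, d, e}


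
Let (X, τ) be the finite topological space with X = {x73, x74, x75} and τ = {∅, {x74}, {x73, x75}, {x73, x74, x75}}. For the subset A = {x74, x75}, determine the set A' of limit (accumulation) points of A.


A' = {x73}

For each x ∈ X, list the open sets U ∈ τ with x ∈ U, then check whether U ∩ (A ∖ {x}) ≠ ∅ for every such U.
  x = x73: opens ∋ x are {x73, x75}, {x73, x74, x75}; each meets A ∖ {x73}, so x IS a limit point.
  x = x74: open {x74} ∋ x has {x74} ∩ (A ∖ {x74}) = ∅, so x is NOT a limit point.
  x = x75: open {x73, x75} ∋ x has {x73, x75} ∩ (A ∖ {x75}) = ∅, so x is NOT a limit point.
Collecting: A' = {x73}.


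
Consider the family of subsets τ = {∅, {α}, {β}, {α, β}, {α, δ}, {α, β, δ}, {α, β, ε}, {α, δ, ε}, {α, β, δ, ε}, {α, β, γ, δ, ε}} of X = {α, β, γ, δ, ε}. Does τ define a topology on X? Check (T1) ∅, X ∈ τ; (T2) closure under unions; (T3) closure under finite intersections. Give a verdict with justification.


τ is NOT a topology on X.

Axiom (T1): ∅ ∈ τ? Yes; X ∈ τ? Yes.
Axiom (T2/T3): check pairwise unions and intersections of members of τ.
Counterexample for (T3): {α, β, ε} ∩ {α, δ, ε} = {α, ε} ∉ τ. Therefore τ is NOT a topology.


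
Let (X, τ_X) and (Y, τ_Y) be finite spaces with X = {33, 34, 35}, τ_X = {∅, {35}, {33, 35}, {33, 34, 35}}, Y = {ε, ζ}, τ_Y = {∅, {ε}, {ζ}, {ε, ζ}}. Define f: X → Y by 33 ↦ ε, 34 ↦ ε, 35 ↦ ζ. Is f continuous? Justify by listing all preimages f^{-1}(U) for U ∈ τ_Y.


f is NOT continuous.

Compute f^{-1}(U) for each U ∈ τ_Y:
  U = ∅: f^{-1}(U) = ∅ ∈ τ_X ✓.
  U = {ε}: f^{-1}(U) = {33, 34} ∉ τ_X ✗.
  U = {ζ}: f^{-1}(U) = {35} ∈ τ_X ✓.
  U = {ε, ζ}: f^{-1}(U) = {33, 34, 35} ∈ τ_X ✓.
Found U = {ε} with f^{-1}(U) = {33, 34} not in τ_X. Therefore f is NOT continuous.


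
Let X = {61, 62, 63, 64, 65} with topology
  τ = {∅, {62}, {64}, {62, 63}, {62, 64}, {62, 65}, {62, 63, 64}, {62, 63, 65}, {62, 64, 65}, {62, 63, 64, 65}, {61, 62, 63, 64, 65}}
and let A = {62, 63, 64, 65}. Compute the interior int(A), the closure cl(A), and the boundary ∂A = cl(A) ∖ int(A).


int(A) = {62, 63, 64, 65}, cl(A) = {61, 62, 63, 64, 65}, ∂A = {61}.

Closed sets in (X, τ) are complements of opens:
  closed(X, τ) = {∅, {61}, {61, 63}, {61, 64}, {61, 65}, {61, 63, 64}, {61, 63, 65}, {61, 64, 65}, {61, 62, 63, 65}, {61, 63, 64, 65}, {61, 62, 63, 64, 65}}.
int(A) = ⋃ {U ∈ τ : U ⊆ A}. Opens contained in A: ∅, {62}, {64}, {62, 63}, {62, 64}, {62, 65}, {62, 63, 64}, {62, 63, 65}, {62, 64, 65}, {62, 63, 64, 65}.
Taking the union of these: int(A) = {62, 63, 64, 65}.
cl(A) = ⋂ {C closed : A ⊆ C}. Closed sets containing A: {61, 62, 63, 64, 65}.
Intersecting these: cl(A) = {61, 62, 63, 64, 65}.
∂A = cl(A) ∖ int(A) = {61, 62, 63, 64, 65} ∖ {62, 63, 64, 65} = {61}.


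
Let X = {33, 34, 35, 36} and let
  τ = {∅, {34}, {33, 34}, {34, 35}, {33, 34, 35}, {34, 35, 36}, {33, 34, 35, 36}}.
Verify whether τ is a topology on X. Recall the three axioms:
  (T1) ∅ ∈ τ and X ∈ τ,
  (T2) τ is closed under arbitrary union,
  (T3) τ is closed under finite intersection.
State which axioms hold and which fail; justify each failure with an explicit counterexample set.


τ IS a topology on X.

Axiom (T1): ∅ ∈ τ? Yes; X ∈ τ? Yes.
Axiom (T2/T3): check pairwise unions and intersections of members of τ.
All pairwise intersections and unions checked — each lies in τ. Therefore τ satisfies (T1), (T2), (T3): it IS a topology on X.


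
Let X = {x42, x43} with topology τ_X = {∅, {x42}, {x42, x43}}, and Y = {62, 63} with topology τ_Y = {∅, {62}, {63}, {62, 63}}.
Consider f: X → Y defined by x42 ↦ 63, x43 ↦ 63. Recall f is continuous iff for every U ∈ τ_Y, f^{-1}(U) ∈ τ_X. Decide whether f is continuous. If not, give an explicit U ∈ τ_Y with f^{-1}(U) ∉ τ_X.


f IS continuous.

Compute f^{-1}(U) for each U ∈ τ_Y:
  U = ∅: f^{-1}(U) = ∅ ∈ τ_X ✓.
  U = {62}: f^{-1}(U) = ∅ ∈ τ_X ✓.
  U = {63}: f^{-1}(U) = {x42, x43} ∈ τ_X ✓.
  U = {62, 63}: f^{-1}(U) = {x42, x43} ∈ τ_X ✓.
Every preimage lies in τ_X, so f IS continuous.


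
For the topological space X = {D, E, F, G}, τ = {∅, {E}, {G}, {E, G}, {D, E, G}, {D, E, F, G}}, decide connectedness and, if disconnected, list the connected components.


(X, τ) is connected.

Find clopen sets (U ∈ τ with X ∖ U ∈ τ):
  U = ∅, X ∖ U = {D, E, F, G} — both open, so U is clopen.
  U = {D, E, F, G}, X ∖ U = ∅ — both open, so U is clopen.
Only trivial clopens (∅ and X) exist, so (X, τ) is connected.
Compute connected components by grouping points that agree on all clopens:
  component: {D, E, F, G}


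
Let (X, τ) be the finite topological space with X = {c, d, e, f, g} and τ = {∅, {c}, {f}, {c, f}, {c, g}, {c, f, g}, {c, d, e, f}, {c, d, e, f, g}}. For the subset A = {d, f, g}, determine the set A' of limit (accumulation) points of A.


A' = {d, e}

For each x ∈ X, list the open sets U ∈ τ with x ∈ U, then check whether U ∩ (A ∖ {x}) ≠ ∅ for every such U.
  x = c: open {c} ∋ x has {c} ∩ (A ∖ {c}) = ∅, so x is NOT a limit point.
  x = d: opens ∋ x are {c, d, e, f}, {c, d, e, f, g}; each meets A ∖ {d}, so x IS a limit point.
  x = e: opens ∋ x are {c, d, e, f}, {c, d, e, f, g}; each meets A ∖ {e}, so x IS a limit point.
  x = f: open {f} ∋ x has {f} ∩ (A ∖ {f}) = ∅, so x is NOT a limit point.
  x = g: open {c, g} ∋ x has {c, g} ∩ (A ∖ {g}) = ∅, so x is NOT a limit point.
Collecting: A' = {d, e}.


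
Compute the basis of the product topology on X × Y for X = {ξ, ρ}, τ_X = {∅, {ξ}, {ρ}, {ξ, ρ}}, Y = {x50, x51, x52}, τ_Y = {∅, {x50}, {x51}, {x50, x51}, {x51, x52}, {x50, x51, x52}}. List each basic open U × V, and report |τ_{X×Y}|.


Basis B = {∅ × ∅, {ξ} × {x50}, {ξ} × {x51}, {ρ} × {x50}, {ρ} × {x51}, {ξ} × {x50, x51}, {ξ, ρ} × {x50}, {ξ} × {x51, x52}, {ξ, ρ} × {x51}, {ρ} × {x50, x51}, {ρ} × {x51, x52}, {ξ} × {x50, x51, x52}, {ρ} × {x50, x51, x52}, {ξ, ρ} × {x50, x51}, {ξ, ρ} × {x51, x52}, {ξ, ρ} × {x50, x51, x52}}; |τ_{X×Y}| = 36.

Enumerate products U × V with U ∈ τ_X, V ∈ τ_Y (deduplicated):
  ∅ × ∅ = {} (∅)
  {ξ} × {x50} = {(ξ,x50)}
  {ξ} × {x51} = {(ξ,x51)}
  {ρ} × {x50} = {(ρ,x50)}
  {ρ} × {x51} = {(ρ,x51)}
  {ξ} × {x50, x51} = {(ξ,x50), (ξ,x51)}
  {ξ, ρ} × {x50} = {(ξ,x50), (ρ,x50)}
  {ξ} × {x51, x52} = {(ξ,x51), (ξ,x52)}
  {ξ, ρ} × {x51} = {(ξ,x51), (ρ,x51)}
  {ρ} × {x50, x51} = {(ρ,x50), (ρ,x51)}
  {ρ} × {x51, x52} = {(ρ,x51), (ρ,x52)}
  {ξ} × {x50, x51, x52} = {(ξ,x50), (ξ,x51), (ξ,x52)}
  {ρ} × {x50, x51, x52} = {(ρ,x50), (ρ,x51), (ρ,x52)}
  {ξ, ρ} × {x50, x51} = {(ξ,x50), (ξ,x51), (ρ,x50), (ρ,x51)}
  {ξ, ρ} × {x51, x52} = {(ξ,x51), (ξ,x52), (ρ,x51), (ρ,x52)}
  {ξ, ρ} × {x50, x51, x52} = {(ξ,x50), (ξ,x51), (ξ,x52), (ρ,x50), (ρ,x51), (ρ,x52)}
These 16 distinct sets form the basis B.
Close under arbitrary unions to get τ_{X×Y}; counting gives |τ_{X×Y}| = 36.


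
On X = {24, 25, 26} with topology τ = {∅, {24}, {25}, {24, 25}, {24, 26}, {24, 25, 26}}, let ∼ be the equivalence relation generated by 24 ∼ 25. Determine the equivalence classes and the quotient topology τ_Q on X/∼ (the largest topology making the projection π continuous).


X/∼ = {[24=25], [26]}; |τ_Q| = 3.

Equivalence classes: [24=25], [26].
Quotient map π: X → X/∼ sends 24 ↦ [24=25], 25 ↦ [24=25], 26 ↦ [26].
For each subset V ⊆ X/∼, compute π^{-1}(V) ⊆ X and check whether π^{-1}(V) ∈ τ. V is open in τ_Q iff π^{-1}(V) ∈ τ.
  V = {}: π^{-1}(V) = ∅ ∈ τ ✓.
  V = {[24=25]}: π^{-1}(V) = {24, 25} ∈ τ ✓.
  V = {[26]}: π^{-1}(V) = {26} ∉ τ ✗.
  V = {[24=25], [26]}: π^{-1}(V) = {24, 25, 26} ∈ τ ✓.
Open sets in the quotient: τ_Q = {{}, {[24=25]}, {[24=25], [26]}} (3 elements).


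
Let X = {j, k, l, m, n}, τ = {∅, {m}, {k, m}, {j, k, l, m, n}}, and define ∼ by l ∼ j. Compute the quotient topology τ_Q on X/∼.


X/∼ = {[j=l], [k], [m], [n]}; |τ_Q| = 4.

Equivalence classes: [j=l], [k], [m], [n].
Quotient map π: X → X/∼ sends j ↦ [j=l], k ↦ [k], l ↦ [j=l], m ↦ [m], n ↦ [n].
For each subset V ⊆ X/∼, compute π^{-1}(V) ⊆ X and check whether π^{-1}(V) ∈ τ. V is open in τ_Q iff π^{-1}(V) ∈ τ.
  V = {}: π^{-1}(V) = ∅ ∈ τ ✓.
  V = {[j=l]}: π^{-1}(V) = {j, l} ∉ τ ✗.
  V = {[k]}: π^{-1}(V) = {k} ∉ τ ✗.
  V = {[j=l], [k]}: π^{-1}(V) = {j, k, l} ∉ τ ✗.
  V = {[m]}: π^{-1}(V) = {m} ∈ τ ✓.
  V = {[j=l], [m]}: π^{-1}(V) = {j, l, m} ∉ τ ✗.
  V = {[k], [m]}: π^{-1}(V) = {k, m} ∈ τ ✓.
  V = {[j=l], [k], [m]}: π^{-1}(V) = {j, k, l, m} ∉ τ ✗.
  V = {[n]}: π^{-1}(V) = {n} ∉ τ ✗.
  V = {[j=l], [n]}: π^{-1}(V) = {j, l, n} ∉ τ ✗.
  V = {[k], [n]}: π^{-1}(V) = {k, n} ∉ τ ✗.
  V = {[j=l], [k], [n]}: π^{-1}(V) = {j, k, l, n} ∉ τ ✗.
  V = {[m], [n]}: π^{-1}(V) = {m, n} ∉ τ ✗.
  V = {[j=l], [m], [n]}: π^{-1}(V) = {j, l, m, n} ∉ τ ✗.
  V = {[k], [m], [n]}: π^{-1}(V) = {k, m, n} ∉ τ ✗.
  V = {[j=l], [k], [m], [n]}: π^{-1}(V) = {j, k, l, m, n} ∈ τ ✓.
Open sets in the quotient: τ_Q = {{}, {[m]}, {[k], [m]}, {[j=l], [k], [m], [n]}} (4 elements).


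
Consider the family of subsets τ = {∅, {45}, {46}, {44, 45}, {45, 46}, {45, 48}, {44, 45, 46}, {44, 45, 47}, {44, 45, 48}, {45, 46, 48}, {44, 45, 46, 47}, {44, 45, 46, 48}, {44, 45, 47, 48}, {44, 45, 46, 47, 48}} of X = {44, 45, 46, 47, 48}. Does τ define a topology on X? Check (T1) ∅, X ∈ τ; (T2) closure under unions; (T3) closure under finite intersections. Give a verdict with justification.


τ IS a topology on X.

Axiom (T1): ∅ ∈ τ? Yes; X ∈ τ? Yes.
Axiom (T2/T3): check pairwise unions and intersections of members of τ.
All pairwise intersections and unions checked — each lies in τ. Therefore τ satisfies (T1), (T2), (T3): it IS a topology on X.


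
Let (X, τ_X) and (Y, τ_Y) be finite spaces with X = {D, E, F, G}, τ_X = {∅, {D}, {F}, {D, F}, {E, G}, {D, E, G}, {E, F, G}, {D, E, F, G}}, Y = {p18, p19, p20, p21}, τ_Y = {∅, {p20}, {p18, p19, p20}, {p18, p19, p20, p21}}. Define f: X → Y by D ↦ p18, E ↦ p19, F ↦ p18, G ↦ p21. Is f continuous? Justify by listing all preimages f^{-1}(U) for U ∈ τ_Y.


f is NOT continuous.

Compute f^{-1}(U) for each U ∈ τ_Y:
  U = ∅: f^{-1}(U) = ∅ ∈ τ_X ✓.
  U = {p20}: f^{-1}(U) = ∅ ∈ τ_X ✓.
  U = {p18, p19, p20}: f^{-1}(U) = {D, E, F} ∉ τ_X ✗.
  U = {p18, p19, p20, p21}: f^{-1}(U) = {D, E, F, G} ∈ τ_X ✓.
Found U = {p18, p19, p20} with f^{-1}(U) = {D, E, F} not in τ_X. Therefore f is NOT continuous.


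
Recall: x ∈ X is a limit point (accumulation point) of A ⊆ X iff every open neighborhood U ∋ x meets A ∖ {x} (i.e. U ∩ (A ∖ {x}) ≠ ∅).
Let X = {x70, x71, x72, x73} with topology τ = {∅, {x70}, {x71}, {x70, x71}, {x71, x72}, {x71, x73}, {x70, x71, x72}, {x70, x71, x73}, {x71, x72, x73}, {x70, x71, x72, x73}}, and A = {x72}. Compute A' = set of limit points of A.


A' = ∅

For each x ∈ X, list the open sets U ∈ τ with x ∈ U, then check whether U ∩ (A ∖ {x}) ≠ ∅ for every such U.
  x = x70: open {x70} ∋ x has {x70} ∩ (A ∖ {x70}) = ∅, so x is NOT a limit point.
  x = x71: open {x71} ∋ x has {x71} ∩ (A ∖ {x71}) = ∅, so x is NOT a limit point.
  x = x72: open {x71, x72} ∋ x has {x71, x72} ∩ (A ∖ {x72}) = ∅, so x is NOT a limit point.
  x = x73: open {x71, x73} ∋ x has {x71, x73} ∩ (A ∖ {x73}) = ∅, so x is NOT a limit point.
Collecting: A' = ∅.


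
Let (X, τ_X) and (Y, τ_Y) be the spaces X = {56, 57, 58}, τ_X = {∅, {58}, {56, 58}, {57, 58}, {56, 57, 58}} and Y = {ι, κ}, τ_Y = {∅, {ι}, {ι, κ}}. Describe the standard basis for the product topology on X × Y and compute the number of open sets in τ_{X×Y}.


Basis B = {∅ × ∅, {58} × {ι}, {56, 58} × {ι}, {57, 58} × {ι}, {58} × {ι, κ}, {56, 57, 58} × {ι}, {56, 58} × {ι, κ}, {57, 58} × {ι, κ}, {56, 57, 58} × {ι, κ}}; |τ_{X×Y}| = 14.

Enumerate products U × V with U ∈ τ_X, V ∈ τ_Y (deduplicated):
  ∅ × ∅ = {} (∅)
  {58} × {ι} = {(58,ι)}
  {56, 58} × {ι} = {(56,ι), (58,ι)}
  {57, 58} × {ι} = {(57,ι), (58,ι)}
  {58} × {ι, κ} = {(58,ι), (58,κ)}
  {56, 57, 58} × {ι} = {(56,ι), (57,ι), (58,ι)}
  {56, 58} × {ι, κ} = {(56,ι), (56,κ), (58,ι), (58,κ)}
  {57, 58} × {ι, κ} = {(57,ι), (57,κ), (58,ι), (58,κ)}
  {56, 57, 58} × {ι, κ} = {(56,ι), (56,κ), (57,ι), (57,κ), (58,ι), (58,κ)}
These 9 distinct sets form the basis B.
Close under arbitrary unions to get τ_{X×Y}; counting gives |τ_{X×Y}| = 14.


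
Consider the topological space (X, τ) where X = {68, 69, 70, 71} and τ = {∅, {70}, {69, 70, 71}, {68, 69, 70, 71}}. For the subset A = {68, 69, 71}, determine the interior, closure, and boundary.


int(A) = ∅, cl(A) = {68, 69, 71}, ∂A = {68, 69, 71}.

Closed sets in (X, τ) are complements of opens:
  closed(X, τ) = {∅, {68}, {68, 69, 71}, {68, 69, 70, 71}}.
int(A) = ⋃ {U ∈ τ : U ⊆ A}. Opens contained in A: ∅.
Taking the union of these: int(A) = ∅.
cl(A) = ⋂ {C closed : A ⊆ C}. Closed sets containing A: {68, 69, 71}, {68, 69, 70, 71}.
Intersecting these: cl(A) = {68, 69, 71}.
∂A = cl(A) ∖ int(A) = {68, 69, 71} ∖ ∅ = {68, 69, 71}.


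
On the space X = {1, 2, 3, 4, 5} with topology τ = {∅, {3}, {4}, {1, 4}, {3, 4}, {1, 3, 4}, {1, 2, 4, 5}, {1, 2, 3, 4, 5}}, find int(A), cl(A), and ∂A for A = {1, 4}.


int(A) = {1, 4}, cl(A) = {1, 2, 4, 5}, ∂A = {2, 5}.

Closed sets in (X, τ) are complements of opens:
  closed(X, τ) = {∅, {3}, {2, 5}, {1, 2, 5}, {2, 3, 5}, {1, 2, 3, 5}, {1, 2, 4, 5}, {1, 2, 3, 4, 5}}.
int(A) = ⋃ {U ∈ τ : U ⊆ A}. Opens contained in A: ∅, {4}, {1, 4}.
Taking the union of these: int(A) = {1, 4}.
cl(A) = ⋂ {C closed : A ⊆ C}. Closed sets containing A: {1, 2, 4, 5}, {1, 2, 3, 4, 5}.
Intersecting these: cl(A) = {1, 2, 4, 5}.
∂A = cl(A) ∖ int(A) = {1, 2, 4, 5} ∖ {1, 4} = {2, 5}.


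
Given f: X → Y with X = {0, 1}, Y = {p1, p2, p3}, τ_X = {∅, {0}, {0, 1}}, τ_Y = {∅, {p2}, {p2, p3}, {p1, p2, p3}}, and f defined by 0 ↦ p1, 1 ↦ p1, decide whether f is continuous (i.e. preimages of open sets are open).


f IS continuous.

Compute f^{-1}(U) for each U ∈ τ_Y:
  U = ∅: f^{-1}(U) = ∅ ∈ τ_X ✓.
  U = {p2}: f^{-1}(U) = ∅ ∈ τ_X ✓.
  U = {p2, p3}: f^{-1}(U) = ∅ ∈ τ_X ✓.
  U = {p1, p2, p3}: f^{-1}(U) = {0, 1} ∈ τ_X ✓.
Every preimage lies in τ_X, so f IS continuous.


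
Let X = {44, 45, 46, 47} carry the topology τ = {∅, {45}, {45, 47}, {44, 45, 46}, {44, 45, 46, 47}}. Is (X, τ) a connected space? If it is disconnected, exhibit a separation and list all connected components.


(X, τ) is connected.

Find clopen sets (U ∈ τ with X ∖ U ∈ τ):
  U = ∅, X ∖ U = {44, 45, 46, 47} — both open, so U is clopen.
  U = {44, 45, 46, 47}, X ∖ U = ∅ — both open, so U is clopen.
Only trivial clopens (∅ and X) exist, so (X, τ) is connected.
Compute connected components by grouping points that agree on all clopens:
  component: {44, 45, 46, 47}


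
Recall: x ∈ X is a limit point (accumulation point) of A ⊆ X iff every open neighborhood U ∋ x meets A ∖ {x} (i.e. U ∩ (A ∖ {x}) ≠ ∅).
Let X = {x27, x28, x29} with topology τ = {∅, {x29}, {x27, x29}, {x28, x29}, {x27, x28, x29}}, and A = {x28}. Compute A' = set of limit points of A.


A' = ∅

For each x ∈ X, list the open sets U ∈ τ with x ∈ U, then check whether U ∩ (A ∖ {x}) ≠ ∅ for every such U.
  x = x27: open {x27, x29} ∋ x has {x27, x29} ∩ (A ∖ {x27}) = ∅, so x is NOT a limit point.
  x = x28: open {x28, x29} ∋ x has {x28, x29} ∩ (A ∖ {x28}) = ∅, so x is NOT a limit point.
  x = x29: open {x29} ∋ x has {x29} ∩ (A ∖ {x29}) = ∅, so x is NOT a limit point.
Collecting: A' = ∅.


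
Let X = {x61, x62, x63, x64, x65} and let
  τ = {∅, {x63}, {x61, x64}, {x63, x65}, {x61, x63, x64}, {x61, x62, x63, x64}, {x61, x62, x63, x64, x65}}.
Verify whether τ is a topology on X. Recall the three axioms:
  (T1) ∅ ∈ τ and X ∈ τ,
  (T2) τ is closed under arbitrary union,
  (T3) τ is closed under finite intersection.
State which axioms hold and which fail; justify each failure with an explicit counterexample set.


τ is NOT a topology on X.

Axiom (T1): ∅ ∈ τ? Yes; X ∈ τ? Yes.
Axiom (T2/T3): check pairwise unions and intersections of members of τ.
Counterexample for (T2): {x61, x64} ∪ {x63, x65} = {x61, x63, x64, x65} ∉ τ. Therefore τ is NOT a topology.


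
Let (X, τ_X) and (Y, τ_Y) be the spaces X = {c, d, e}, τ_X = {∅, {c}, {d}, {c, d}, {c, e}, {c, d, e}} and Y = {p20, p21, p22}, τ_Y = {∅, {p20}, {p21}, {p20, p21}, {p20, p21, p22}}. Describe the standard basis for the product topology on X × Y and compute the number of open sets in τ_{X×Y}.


Basis B = {∅ × ∅, {c} × {p20}, {c} × {p21}, {d} × {p20}, {d} × {p21}, {c} × {p20, p21}, {c, d} × {p20}, {c, e} × {p20}, {c, d} × {p21}, {c, e} × {p21}, {d} × {p20, p21}, {c} × {p20, p21, p22}, {c, d, e} × {p20}, {c, d, e} × {p21}, {d} × {p20, p21, p22}, {c, d} × {p20, p21}, {c, e} × {p20, p21}, {c, d} × {p20, p21, p22}, {c, e} × {p20, p21, p22}, {c, d, e} × {p20, p21}, {c, d, e} × {p20, p21, p22}}; |τ_{X×Y}| = 70.

Enumerate products U × V with U ∈ τ_X, V ∈ τ_Y (deduplicated):
  ∅ × ∅ = {} (∅)
  {c} × {p20} = {(c,p20)}
  {c} × {p21} = {(c,p21)}
  {d} × {p20} = {(d,p20)}
  {d} × {p21} = {(d,p21)}
  {c} × {p20, p21} = {(c,p20), (c,p21)}
  {c, d} × {p20} = {(c,p20), (d,p20)}
  {c, e} × {p20} = {(c,p20), (e,p20)}
  {c, d} × {p21} = {(c,p21), (d,p21)}
  {c, e} × {p21} = {(c,p21), (e,p21)}
  {d} × {p20, p21} = {(d,p20), (d,p21)}
  {c} × {p20, p21, p22} = {(c,p20), (c,p21), (c,p22)}
  {c, d, e} × {p20} = {(c,p20), (d,p20), (e,p20)}
  {c, d, e} × {p21} = {(c,p21), (d,p21), (e,p21)}
  {d} × {p20, p21, p22} = {(d,p20), (d,p21), (d,p22)}
  {c, d} × {p20, p21} = {(c,p20), (c,p21), (d,p20), (d,p21)}
  {c, e} × {p20, p21} = {(c,p20), (c,p21), (e,p20), (e,p21)}
  {c, d} × {p20, p21, p22} = {(c,p20), (c,p21), (c,p22), (d,p20), (d,p21), (d,p22)}
  {c, e} × {p20, p21, p22} = {(c,p20), (c,p21), (c,p22), (e,p20), (e,p21), (e,p22)}
  {c, d, e} × {p20, p21} = {(c,p20), (c,p21), (d,p20), (d,p21), (e,p20), (e,p21)}
  {c, d, e} × {p20, p21, p22} = {(c,p20), (c,p21), (c,p22), (d,p20), (d,p21), (d,p22), (e,p20), (e,p21), (e,p22)}
These 21 distinct sets form the basis B.
Close under arbitrary unions to get τ_{X×Y}; counting gives |τ_{X×Y}| = 70.


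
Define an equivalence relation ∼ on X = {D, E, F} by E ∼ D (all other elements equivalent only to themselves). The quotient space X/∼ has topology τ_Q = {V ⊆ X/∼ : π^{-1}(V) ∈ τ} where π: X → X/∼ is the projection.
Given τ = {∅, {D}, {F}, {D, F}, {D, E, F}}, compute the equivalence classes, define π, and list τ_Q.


X/∼ = {[D=E], [F]}; |τ_Q| = 3.

Equivalence classes: [D=E], [F].
Quotient map π: X → X/∼ sends D ↦ [D=E], E ↦ [D=E], F ↦ [F].
For each subset V ⊆ X/∼, compute π^{-1}(V) ⊆ X and check whether π^{-1}(V) ∈ τ. V is open in τ_Q iff π^{-1}(V) ∈ τ.
  V = {}: π^{-1}(V) = ∅ ∈ τ ✓.
  V = {[D=E]}: π^{-1}(V) = {D, E} ∉ τ ✗.
  V = {[F]}: π^{-1}(V) = {F} ∈ τ ✓.
  V = {[D=E], [F]}: π^{-1}(V) = {D, E, F} ∈ τ ✓.
Open sets in the quotient: τ_Q = {{}, {[F]}, {[D=E], [F]}} (3 elements).


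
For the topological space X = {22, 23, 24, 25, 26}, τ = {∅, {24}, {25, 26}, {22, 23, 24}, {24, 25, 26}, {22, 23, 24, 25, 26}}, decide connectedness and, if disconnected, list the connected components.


(X, τ) is disconnected; components = [{25, 26}, {22, 23, 24}].

Find clopen sets (U ∈ τ with X ∖ U ∈ τ):
  U = ∅, X ∖ U = {22, 23, 24, 25, 26} — both open, so U is clopen.
  U = {25, 26}, X ∖ U = {22, 23, 24} — both open, so U is clopen.
  U = {22, 23, 24}, X ∖ U = {25, 26} — both open, so U is clopen.
  U = {22, 23, 24, 25, 26}, X ∖ U = ∅ — both open, so U is clopen.
Nontrivial clopen(s) exist: e.g. {25, 26}. So (X, τ) is disconnected.
Compute connected components by grouping points that agree on all clopens:
  component: {25, 26}
  component: {22, 23, 24}


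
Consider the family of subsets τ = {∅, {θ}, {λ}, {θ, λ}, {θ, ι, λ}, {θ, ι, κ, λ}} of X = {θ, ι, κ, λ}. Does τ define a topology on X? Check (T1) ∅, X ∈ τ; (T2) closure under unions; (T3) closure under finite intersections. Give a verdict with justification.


τ IS a topology on X.

Axiom (T1): ∅ ∈ τ? Yes; X ∈ τ? Yes.
Axiom (T2/T3): check pairwise unions and intersections of members of τ.
All pairwise intersections and unions checked — each lies in τ. Therefore τ satisfies (T1), (T2), (T3): it IS a topology on X.


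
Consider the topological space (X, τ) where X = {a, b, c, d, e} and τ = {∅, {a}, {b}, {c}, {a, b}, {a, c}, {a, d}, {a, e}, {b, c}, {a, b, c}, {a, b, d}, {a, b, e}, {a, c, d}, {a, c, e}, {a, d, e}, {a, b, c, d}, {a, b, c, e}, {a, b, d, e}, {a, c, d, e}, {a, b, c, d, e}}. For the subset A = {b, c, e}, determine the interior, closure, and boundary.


int(A) = {b, c}, cl(A) = {b, c, e}, ∂A = {e}.

Closed sets in (X, τ) are complements of opens:
  closed(X, τ) = {∅, {b}, {c}, {d}, {e}, {b, c}, {b, d}, {b, e}, {c, d}, {c, e}, {d, e}, {a, d, e}, {b, c, d}, {b, c, e}, {b, d, e}, {c, d, e}, {a, b, d, e}, {a, c, d, e}, {b, c, d, e}, {a, b, c, d, e}}.
int(A) = ⋃ {U ∈ τ : U ⊆ A}. Opens contained in A: ∅, {b}, {c}, {b, c}.
Taking the union of these: int(A) = {b, c}.
cl(A) = ⋂ {C closed : A ⊆ C}. Closed sets containing A: {b, c, e}, {b, c, d, e}, {a, b, c, d, e}.
Intersecting these: cl(A) = {b, c, e}.
∂A = cl(A) ∖ int(A) = {b, c, e} ∖ {b, c} = {e}.


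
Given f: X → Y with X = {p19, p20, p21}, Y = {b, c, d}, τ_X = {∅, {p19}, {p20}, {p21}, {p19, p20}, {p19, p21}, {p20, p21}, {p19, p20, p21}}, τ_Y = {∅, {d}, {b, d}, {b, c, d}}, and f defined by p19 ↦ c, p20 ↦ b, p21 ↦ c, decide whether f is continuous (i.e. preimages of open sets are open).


f IS continuous.

Compute f^{-1}(U) for each U ∈ τ_Y:
  U = ∅: f^{-1}(U) = ∅ ∈ τ_X ✓.
  U = {d}: f^{-1}(U) = ∅ ∈ τ_X ✓.
  U = {b, d}: f^{-1}(U) = {p20} ∈ τ_X ✓.
  U = {b, c, d}: f^{-1}(U) = {p19, p20, p21} ∈ τ_X ✓.
Every preimage lies in τ_X, so f IS continuous.


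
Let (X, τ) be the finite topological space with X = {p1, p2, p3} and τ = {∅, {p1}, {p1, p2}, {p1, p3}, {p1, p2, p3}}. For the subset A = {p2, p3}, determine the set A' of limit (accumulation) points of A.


A' = ∅

For each x ∈ X, list the open sets U ∈ τ with x ∈ U, then check whether U ∩ (A ∖ {x}) ≠ ∅ for every such U.
  x = p1: open {p1} ∋ x has {p1} ∩ (A ∖ {p1}) = ∅, so x is NOT a limit point.
  x = p2: open {p1, p2} ∋ x has {p1, p2} ∩ (A ∖ {p2}) = ∅, so x is NOT a limit point.
  x = p3: open {p1, p3} ∋ x has {p1, p3} ∩ (A ∖ {p3}) = ∅, so x is NOT a limit point.
Collecting: A' = ∅.


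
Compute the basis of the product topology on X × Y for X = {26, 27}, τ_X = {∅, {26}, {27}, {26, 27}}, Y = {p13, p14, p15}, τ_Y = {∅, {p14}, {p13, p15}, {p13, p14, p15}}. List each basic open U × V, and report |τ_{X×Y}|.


Basis B = {∅ × ∅, {26} × {p14}, {27} × {p14}, {26} × {p13, p15}, {26, 27} × {p14}, {27} × {p13, p15}, {26} × {p13, p14, p15}, {27} × {p13, p14, p15}, {26, 27} × {p13, p15}, {26, 27} × {p13, p14, p15}}; |τ_{X×Y}| = 16.

Enumerate products U × V with U ∈ τ_X, V ∈ τ_Y (deduplicated):
  ∅ × ∅ = {} (∅)
  {26} × {p14} = {(26,p14)}
  {27} × {p14} = {(27,p14)}
  {26} × {p13, p15} = {(26,p13), (26,p15)}
  {26, 27} × {p14} = {(26,p14), (27,p14)}
  {27} × {p13, p15} = {(27,p13), (27,p15)}
  {26} × {p13, p14, p15} = {(26,p13), (26,p14), (26,p15)}
  {27} × {p13, p14, p15} = {(27,p13), (27,p14), (27,p15)}
  {26, 27} × {p13, p15} = {(26,p13), (26,p15), (27,p13), (27,p15)}
  {26, 27} × {p13, p14, p15} = {(26,p13), (26,p14), (26,p15), (27,p13), (27,p14), (27,p15)}
These 10 distinct sets form the basis B.
Close under arbitrary unions to get τ_{X×Y}; counting gives |τ_{X×Y}| = 16.


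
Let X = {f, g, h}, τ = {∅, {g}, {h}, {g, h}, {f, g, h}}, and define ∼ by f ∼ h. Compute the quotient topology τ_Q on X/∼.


X/∼ = {[f=h], [g]}; |τ_Q| = 3.

Equivalence classes: [f=h], [g].
Quotient map π: X → X/∼ sends f ↦ [f=h], g ↦ [g], h ↦ [f=h].
For each subset V ⊆ X/∼, compute π^{-1}(V) ⊆ X and check whether π^{-1}(V) ∈ τ. V is open in τ_Q iff π^{-1}(V) ∈ τ.
  V = {}: π^{-1}(V) = ∅ ∈ τ ✓.
  V = {[f=h]}: π^{-1}(V) = {f, h} ∉ τ ✗.
  V = {[g]}: π^{-1}(V) = {g} ∈ τ ✓.
  V = {[f=h], [g]}: π^{-1}(V) = {f, g, h} ∈ τ ✓.
Open sets in the quotient: τ_Q = {{}, {[g]}, {[f=h], [g]}} (3 elements).


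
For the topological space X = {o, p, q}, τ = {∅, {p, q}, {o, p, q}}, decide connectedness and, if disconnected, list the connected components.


(X, τ) is connected.

Find clopen sets (U ∈ τ with X ∖ U ∈ τ):
  U = ∅, X ∖ U = {o, p, q} — both open, so U is clopen.
  U = {o, p, q}, X ∖ U = ∅ — both open, so U is clopen.
Only trivial clopens (∅ and X) exist, so (X, τ) is connected.
Compute connected components by grouping points that agree on all clopens:
  component: {o, p, q}


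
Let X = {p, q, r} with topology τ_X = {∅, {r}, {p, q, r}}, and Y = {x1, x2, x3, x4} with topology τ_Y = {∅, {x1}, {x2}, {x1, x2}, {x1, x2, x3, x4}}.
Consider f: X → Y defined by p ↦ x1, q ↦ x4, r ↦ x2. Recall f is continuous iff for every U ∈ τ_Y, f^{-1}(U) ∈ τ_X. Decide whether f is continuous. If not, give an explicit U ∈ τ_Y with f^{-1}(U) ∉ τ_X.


f is NOT continuous.

Compute f^{-1}(U) for each U ∈ τ_Y:
  U = ∅: f^{-1}(U) = ∅ ∈ τ_X ✓.
  U = {x1}: f^{-1}(U) = {p} ∉ τ_X ✗.
  U = {x2}: f^{-1}(U) = {r} ∈ τ_X ✓.
  U = {x1, x2}: f^{-1}(U) = {p, r} ∉ τ_X ✗.
  U = {x1, x2, x3, x4}: f^{-1}(U) = {p, q, r} ∈ τ_X ✓.
Found U = {x1} with f^{-1}(U) = {p} not in τ_X. Therefore f is NOT continuous.


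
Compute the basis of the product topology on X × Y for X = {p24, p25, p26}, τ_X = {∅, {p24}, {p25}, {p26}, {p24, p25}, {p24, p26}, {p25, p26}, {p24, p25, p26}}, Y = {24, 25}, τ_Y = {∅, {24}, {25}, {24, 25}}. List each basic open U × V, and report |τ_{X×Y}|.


Basis B = {∅ × ∅, {p24} × {24}, {p24} × {25}, {p25} × {24}, {p25} × {25}, {p26} × {24}, {p26} × {25}, {p24} × {24, 25}, {p24, p25} × {24}, {p24, p26} × {24}, {p24, p25} × {25}, {p24, p26} × {25}, {p25} × {24, 25}, {p25, p26} × {24}, {p25, p26} × {25}, {p26} × {24, 25}, {p24, p25, p26} × {24}, {p24, p25, p26} × {25}, {p24, p25} × {24, 25}, {p24, p26} × {24, 25}, {p25, p26} × {24, 25}, {p24, p25, p26} × {24, 25}}; |τ_{X×Y}| = 64.

Enumerate products U × V with U ∈ τ_X, V ∈ τ_Y (deduplicated):
  ∅ × ∅ = {} (∅)
  {p24} × {24} = {(p24,24)}
  {p24} × {25} = {(p24,25)}
  {p25} × {24} = {(p25,24)}
  {p25} × {25} = {(p25,25)}
  {p26} × {24} = {(p26,24)}
  {p26} × {25} = {(p26,25)}
  {p24} × {24, 25} = {(p24,24), (p24,25)}
  {p24, p25} × {24} = {(p24,24), (p25,24)}
  {p24, p26} × {24} = {(p24,24), (p26,24)}
  {p24, p25} × {25} = {(p24,25), (p25,25)}
  {p24, p26} × {25} = {(p24,25), (p26,25)}
  {p25} × {24, 25} = {(p25,24), (p25,25)}
  {p25, p26} × {24} = {(p25,24), (p26,24)}
  {p25, p26} × {25} = {(p25,25), (p26,25)}
  {p26} × {24, 25} = {(p26,24), (p26,25)}
  {p24, p25, p26} × {24} = {(p24,24), (p25,24), (p26,24)}
  {p24, p25, p26} × {25} = {(p24,25), (p25,25), (p26,25)}
  {p24, p25} × {24, 25} = {(p24,24), (p24,25), (p25,24), (p25,25)}
  {p24, p26} × {24, 25} = {(p24,24), (p24,25), (p26,24), (p26,25)}
  {p25, p26} × {24, 25} = {(p25,24), (p25,25), (p26,24), (p26,25)}
  {p24, p25, p26} × {24, 25} = {(p24,24), (p24,25), (p25,24), (p25,25), (p26,24), (p26,25)}
These 22 distinct sets form the basis B.
Close under arbitrary unions to get τ_{X×Y}; counting gives |τ_{X×Y}| = 64.


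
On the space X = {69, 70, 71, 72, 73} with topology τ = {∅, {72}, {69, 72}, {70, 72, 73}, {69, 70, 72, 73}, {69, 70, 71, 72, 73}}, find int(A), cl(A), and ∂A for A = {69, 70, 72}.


int(A) = {69, 72}, cl(A) = {69, 70, 71, 72, 73}, ∂A = {70, 71, 73}.

Closed sets in (X, τ) are complements of opens:
  closed(X, τ) = {∅, {71}, {69, 71}, {70, 71, 73}, {69, 70, 71, 73}, {69, 70, 71, 72, 73}}.
int(A) = ⋃ {U ∈ τ : U ⊆ A}. Opens contained in A: ∅, {72}, {69, 72}.
Taking the union of these: int(A) = {69, 72}.
cl(A) = ⋂ {C closed : A ⊆ C}. Closed sets containing A: {69, 70, 71, 72, 73}.
Intersecting these: cl(A) = {69, 70, 71, 72, 73}.
∂A = cl(A) ∖ int(A) = {69, 70, 71, 72, 73} ∖ {69, 72} = {70, 71, 73}.


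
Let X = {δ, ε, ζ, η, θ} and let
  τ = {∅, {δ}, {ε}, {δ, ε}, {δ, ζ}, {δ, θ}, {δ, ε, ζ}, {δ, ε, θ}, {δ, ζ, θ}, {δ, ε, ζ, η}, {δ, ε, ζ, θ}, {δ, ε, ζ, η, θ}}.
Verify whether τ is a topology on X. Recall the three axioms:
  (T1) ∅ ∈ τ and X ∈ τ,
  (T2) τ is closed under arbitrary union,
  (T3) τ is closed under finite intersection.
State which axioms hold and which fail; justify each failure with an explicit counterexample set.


τ IS a topology on X.

Axiom (T1): ∅ ∈ τ? Yes; X ∈ τ? Yes.
Axiom (T2/T3): check pairwise unions and intersections of members of τ.
All pairwise intersections and unions checked — each lies in τ. Therefore τ satisfies (T1), (T2), (T3): it IS a topology on X.


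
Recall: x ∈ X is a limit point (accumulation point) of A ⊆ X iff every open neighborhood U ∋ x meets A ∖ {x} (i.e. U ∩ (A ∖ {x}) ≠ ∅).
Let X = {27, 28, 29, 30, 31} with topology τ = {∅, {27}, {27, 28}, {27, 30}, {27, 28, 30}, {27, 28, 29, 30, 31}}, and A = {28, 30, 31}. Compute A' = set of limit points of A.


A' = {29, 31}

For each x ∈ X, list the open sets U ∈ τ with x ∈ U, then check whether U ∩ (A ∖ {x}) ≠ ∅ for every such U.
  x = 27: open {27} ∋ x has {27} ∩ (A ∖ {27}) = ∅, so x is NOT a limit point.
  x = 28: open {27, 28} ∋ x has {27, 28} ∩ (A ∖ {28}) = ∅, so x is NOT a limit point.
  x = 29: opens ∋ x are {27, 28, 29, 30, 31}; each meets A ∖ {29}, so x IS a limit point.
  x = 30: open {27, 30} ∋ x has {27, 30} ∩ (A ∖ {30}) = ∅, so x is NOT a limit point.
  x = 31: opens ∋ x are {27, 28, 29, 30, 31}; each meets A ∖ {31}, so x IS a limit point.
Collecting: A' = {29, 31}.


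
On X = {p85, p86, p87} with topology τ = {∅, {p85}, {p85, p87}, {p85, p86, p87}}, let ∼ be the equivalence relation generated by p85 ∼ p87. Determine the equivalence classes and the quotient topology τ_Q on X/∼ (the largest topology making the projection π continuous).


X/∼ = {[p85=p87], [p86]}; |τ_Q| = 3.

Equivalence classes: [p85=p87], [p86].
Quotient map π: X → X/∼ sends p85 ↦ [p85=p87], p86 ↦ [p86], p87 ↦ [p85=p87].
For each subset V ⊆ X/∼, compute π^{-1}(V) ⊆ X and check whether π^{-1}(V) ∈ τ. V is open in τ_Q iff π^{-1}(V) ∈ τ.
  V = {}: π^{-1}(V) = ∅ ∈ τ ✓.
  V = {[p85=p87]}: π^{-1}(V) = {p85, p87} ∈ τ ✓.
  V = {[p86]}: π^{-1}(V) = {p86} ∉ τ ✗.
  V = {[p85=p87], [p86]}: π^{-1}(V) = {p85, p86, p87} ∈ τ ✓.
Open sets in the quotient: τ_Q = {{}, {[p85=p87]}, {[p85=p87], [p86]}} (3 elements).


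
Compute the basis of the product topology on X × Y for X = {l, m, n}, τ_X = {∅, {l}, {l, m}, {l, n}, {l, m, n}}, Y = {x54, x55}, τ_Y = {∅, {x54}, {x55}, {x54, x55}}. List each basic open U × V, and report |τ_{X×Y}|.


Basis B = {∅ × ∅, {l} × {x54}, {l} × {x55}, {l} × {x54, x55}, {l, m} × {x54}, {l, n} × {x54}, {l, m} × {x55}, {l, n} × {x55}, {l, m, n} × {x54}, {l, m, n} × {x55}, {l, m} × {x54, x55}, {l, n} × {x54, x55}, {l, m, n} × {x54, x55}}; |τ_{X×Y}| = 25.

Enumerate products U × V with U ∈ τ_X, V ∈ τ_Y (deduplicated):
  ∅ × ∅ = {} (∅)
  {l} × {x54} = {(l,x54)}
  {l} × {x55} = {(l,x55)}
  {l} × {x54, x55} = {(l,x54), (l,x55)}
  {l, m} × {x54} = {(l,x54), (m,x54)}
  {l, n} × {x54} = {(l,x54), (n,x54)}
  {l, m} × {x55} = {(l,x55), (m,x55)}
  {l, n} × {x55} = {(l,x55), (n,x55)}
  {l, m, n} × {x54} = {(l,x54), (m,x54), (n,x54)}
  {l, m, n} × {x55} = {(l,x55), (m,x55), (n,x55)}
  {l, m} × {x54, x55} = {(l,x54), (l,x55), (m,x54), (m,x55)}
  {l, n} × {x54, x55} = {(l,x54), (l,x55), (n,x54), (n,x55)}
  {l, m, n} × {x54, x55} = {(l,x54), (l,x55), (m,x54), (m,x55), (n,x54), (n,x55)}
These 13 distinct sets form the basis B.
Close under arbitrary unions to get τ_{X×Y}; counting gives |τ_{X×Y}| = 25.


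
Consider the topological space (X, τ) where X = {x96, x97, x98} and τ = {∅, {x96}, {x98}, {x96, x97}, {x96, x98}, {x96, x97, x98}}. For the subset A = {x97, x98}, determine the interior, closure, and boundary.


int(A) = {x98}, cl(A) = {x97, x98}, ∂A = {x97}.

Closed sets in (X, τ) are complements of opens:
  closed(X, τ) = {∅, {x97}, {x98}, {x96, x97}, {x97, x98}, {x96, x97, x98}}.
int(A) = ⋃ {U ∈ τ : U ⊆ A}. Opens contained in A: ∅, {x98}.
Taking the union of these: int(A) = {x98}.
cl(A) = ⋂ {C closed : A ⊆ C}. Closed sets containing A: {x97, x98}, {x96, x97, x98}.
Intersecting these: cl(A) = {x97, x98}.
∂A = cl(A) ∖ int(A) = {x97, x98} ∖ {x98} = {x97}.
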